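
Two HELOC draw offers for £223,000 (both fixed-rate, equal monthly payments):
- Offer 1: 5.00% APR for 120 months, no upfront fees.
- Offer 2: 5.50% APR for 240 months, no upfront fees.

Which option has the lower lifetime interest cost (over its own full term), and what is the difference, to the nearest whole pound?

Offer 1 by £84,326

Offer 1: at 5.00% the monthly rate is 0.0041667, so the payment is 223,000 × 0.0041667 / (1 − 1.0041667^−120) = £2,365.26.
Total interest on Offer 1 = 120 × £2,365.26 − £223,000 = £60,831.20.
Offer 2: monthly rate = 5.5%/12 = 0.0045833; payment = 223,000 × 0.0045833 / (1 − (1+0.0045833)^−240) = £1,533.99.
Total interest on Offer 2 = 240 × £1,533.99 − £223,000 = £145,157.60.
Offer 1 is lower by £84,326.40.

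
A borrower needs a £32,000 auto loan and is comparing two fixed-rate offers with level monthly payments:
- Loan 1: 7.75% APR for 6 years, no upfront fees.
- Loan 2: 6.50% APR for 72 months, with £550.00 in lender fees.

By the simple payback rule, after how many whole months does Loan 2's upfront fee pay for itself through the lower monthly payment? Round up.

Loan 1: at 7.75% the monthly rate is 0.0064583, so the payment is 32,000 × 0.0064583 / (1 − 1.0064583^−72) = £557.17.
Loan 2: at 6.50% the monthly rate is 0.0054167, so the payment is 32,000 × 0.0054167 / (1 − 1.0054167^−72) = £537.92.
Monthly savings = £557.17 − £537.92 = £19.25.
Break-even = £550.00 / £19.25 = 28.57 → 29 months.

29 months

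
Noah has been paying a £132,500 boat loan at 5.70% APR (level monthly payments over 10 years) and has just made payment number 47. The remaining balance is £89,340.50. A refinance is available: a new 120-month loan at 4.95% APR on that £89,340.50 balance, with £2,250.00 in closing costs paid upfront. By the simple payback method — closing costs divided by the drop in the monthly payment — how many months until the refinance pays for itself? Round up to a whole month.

Current payment = 132,500 × 5.7%/12 / (1 − (1+0.0047500)^−120) = £1,451.14.
Refinanced payment = 89,340.50 × 0.0041250 / (1 − (1+0.0041250)^−120) = £945.41.
Monthly savings = £1,451.14 − £945.41 = £505.73.
Break-even = £2,250.00 / £505.73 = 4.45 → 5 months.

5 months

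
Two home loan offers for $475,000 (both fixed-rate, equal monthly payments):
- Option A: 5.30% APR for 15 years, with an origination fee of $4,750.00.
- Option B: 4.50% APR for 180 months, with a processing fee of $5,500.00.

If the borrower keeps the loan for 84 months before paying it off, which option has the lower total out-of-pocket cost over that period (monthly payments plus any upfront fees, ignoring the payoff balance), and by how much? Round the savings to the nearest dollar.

Option B by $15,815

Option A: monthly rate = 5.3%/12 = 0.0044167; payment = 475,000 × 0.0044167 / (1 − (1+0.0044167)^−180) = $3,830.92.
Option B: at 4.50% the monthly rate is 0.0037500, so the payment is 475,000 × 0.0037500 / (1 − 1.0037500^−180) = $3,633.72.
Over 84 months: Option A costs 84 × $3,830.92 + $4,750.00 = $326,547.28; Option B costs 84 × $3,633.72 + $5,500.00 = $310,732.48.
Option B is cheaper by $326,547.28 − $310,732.48 = $15,814.80.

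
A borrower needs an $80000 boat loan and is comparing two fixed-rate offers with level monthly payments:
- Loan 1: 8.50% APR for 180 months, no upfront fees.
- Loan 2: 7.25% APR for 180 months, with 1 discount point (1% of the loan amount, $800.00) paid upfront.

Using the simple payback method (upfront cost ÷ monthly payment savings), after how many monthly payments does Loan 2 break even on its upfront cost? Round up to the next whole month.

14 months

Loan 1: monthly rate = 8.5%/12 = 0.0070833; payment = 80,000 × 0.0070833 / (1 − (1+0.0070833)^−180) = $787.79.
Loan 2: at 7.25% the monthly rate is 0.0060417, so the payment is 80,000 × 0.0060417 / (1 − 1.0060417^−180) = $730.29.
Monthly savings = $787.79 − $730.29 = $57.50.
Break-even = $800.00 / $57.50 = 13.91 → 14 months.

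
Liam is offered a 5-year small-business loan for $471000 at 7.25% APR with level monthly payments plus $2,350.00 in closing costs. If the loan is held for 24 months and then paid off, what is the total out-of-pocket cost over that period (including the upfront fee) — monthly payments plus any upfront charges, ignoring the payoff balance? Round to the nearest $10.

At 7.25% the monthly rate is 0.0060417, so the payment is 471,000 × 0.0060417 / (1 − 1.0060417^−60) = $9,382.02.
Total outlay = 24 × $9,382.02 + $2,350.00 = $227,518.48.

$227,520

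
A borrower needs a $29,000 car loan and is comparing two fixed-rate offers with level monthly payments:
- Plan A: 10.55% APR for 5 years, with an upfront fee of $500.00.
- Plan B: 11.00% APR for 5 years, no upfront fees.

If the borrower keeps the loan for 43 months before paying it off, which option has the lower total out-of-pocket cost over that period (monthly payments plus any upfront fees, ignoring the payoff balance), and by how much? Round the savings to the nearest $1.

Plan A: monthly rate = 10.55%/12 = 0.0087917; payment = 29,000 × 0.0087917 / (1 − (1+0.0087917)^−60) = $624.04.
Plan B: at 11.00% the monthly rate is 0.0091667, so the payment is 29,000 × 0.0091667 / (1 − 1.0091667^−60) = $630.53.
Over 43 months: Plan A costs 43 × $624.04 + $500.00 = $27,333.72; Plan B costs 43 × $630.53 = $27,112.79.
Plan B is cheaper by $27,333.72 − $27,112.79 = $220.93.

Plan B by $221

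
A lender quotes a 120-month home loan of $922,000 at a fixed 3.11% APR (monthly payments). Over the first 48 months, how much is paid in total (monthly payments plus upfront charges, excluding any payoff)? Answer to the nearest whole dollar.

$429,590

At 3.11% the monthly rate is 0.0025917, so the payment is 922,000 × 0.0025917 / (1 − 1.0025917^−120) = $8,949.79.
Total outlay = 48 × $8,949.79 = $429,589.92.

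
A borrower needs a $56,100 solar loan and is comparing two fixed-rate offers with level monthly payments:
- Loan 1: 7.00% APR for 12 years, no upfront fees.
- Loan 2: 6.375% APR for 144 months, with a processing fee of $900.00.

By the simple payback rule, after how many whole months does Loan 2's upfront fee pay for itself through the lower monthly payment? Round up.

Loan 1: monthly rate = 7%/12 = 0.0058333; payment = 56,100 × 0.0058333 / (1 − (1+0.0058333)^−144) = $576.92.
Loan 2: at 6.375% the monthly rate is 0.0053125, so the payment is 56,100 × 0.0053125 / (1 − 1.0053125^−144) = $558.40.
Monthly savings = $576.92 − $558.40 = $18.52.
Break-even = $900.00 / $18.52 = 48.60 → 49 months.

49 months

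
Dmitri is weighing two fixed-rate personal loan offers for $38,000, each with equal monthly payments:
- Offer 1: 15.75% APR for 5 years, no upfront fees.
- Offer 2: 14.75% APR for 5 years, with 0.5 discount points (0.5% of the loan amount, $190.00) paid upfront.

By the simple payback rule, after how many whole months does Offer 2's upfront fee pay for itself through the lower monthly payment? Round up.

Offer 1: at 15.75% the monthly rate is 0.0131250, so the payment is 38,000 × 0.0131250 / (1 − 1.0131250^−60) = $919.05.
Offer 2: at 14.75% the monthly rate is 0.0122917, so the payment is 38,000 × 0.0122917 / (1 − 1.0122917^−60) = $899.04.
Monthly savings = $919.05 − $899.04 = $20.01.
Break-even = $190.00 / $20.01 = 9.50 → 10 months.

10 months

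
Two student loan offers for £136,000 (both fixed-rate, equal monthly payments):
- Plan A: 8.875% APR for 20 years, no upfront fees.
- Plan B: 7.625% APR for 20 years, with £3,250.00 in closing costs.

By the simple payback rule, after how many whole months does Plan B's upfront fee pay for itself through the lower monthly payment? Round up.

Plan A: at 8.875% the monthly rate is 0.0073958, so the payment is 136,000 × 0.0073958 / (1 − 1.0073958^−240) = £1,212.72.
Plan B: at 7.625% the monthly rate is 0.0063542, so the payment is 136,000 × 0.0063542 / (1 − 1.0063542^−240) = £1,106.03.
Monthly savings = £1,212.72 − £1,106.03 = £106.69.
Break-even = £3,250.00 / £106.69 = 30.46 → 31 months.

31 months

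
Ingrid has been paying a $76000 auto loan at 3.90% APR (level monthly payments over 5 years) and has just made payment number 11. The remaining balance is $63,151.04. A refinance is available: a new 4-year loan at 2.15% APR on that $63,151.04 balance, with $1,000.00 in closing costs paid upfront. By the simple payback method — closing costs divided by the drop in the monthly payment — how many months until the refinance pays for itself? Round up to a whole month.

46 months

Current payment = 76,000 × 3.9%/12 / (1 − (1+0.0032500)^−60) = $1,396.23.
Refinanced payment = 63,151.04 × 0.0017917 / (1 − (1+0.0017917)^−48) = $1,374.21.
Monthly savings = $1,396.23 − $1,374.21 = $22.02.
Break-even = $1,000.00 / $22.02 = 45.41 → 46 months.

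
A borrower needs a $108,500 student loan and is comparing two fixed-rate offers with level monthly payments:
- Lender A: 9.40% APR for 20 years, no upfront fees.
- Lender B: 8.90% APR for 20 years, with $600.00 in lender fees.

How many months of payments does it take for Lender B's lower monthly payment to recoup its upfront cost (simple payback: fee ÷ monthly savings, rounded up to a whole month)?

18 months

Lender A: at 9.40% the monthly rate is 0.0078333, so the payment is 108,500 × 0.0078333 / (1 − 1.0078333^−240) = $1,004.29.
Lender B: monthly rate = 8.9%/12 = 0.0074167; payment = 108,500 × 0.0074167 / (1 − (1+0.0074167)^−240) = $969.24.
Monthly savings = $1,004.29 − $969.24 = $35.05.
Break-even = $600.00 / $35.05 = 17.12 → 18 months.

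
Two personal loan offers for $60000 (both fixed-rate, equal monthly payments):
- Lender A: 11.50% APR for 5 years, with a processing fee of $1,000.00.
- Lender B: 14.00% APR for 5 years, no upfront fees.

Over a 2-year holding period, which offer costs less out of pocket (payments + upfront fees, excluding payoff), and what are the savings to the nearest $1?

Lender A: at 11.50% the monthly rate is 0.0095833, so the payment is 60,000 × 0.0095833 / (1 − 1.0095833^−60) = $1,319.56.
Lender B: at 14.00% the monthly rate is 0.0116667, so the payment is 60,000 × 0.0116667 / (1 − 1.0116667^−60) = $1,396.10.
Over 24 months: Lender A costs 24 × $1,319.56 + $1,000.00 = $32,669.44; Lender B costs 24 × $1,396.10 = $33,506.40.
Lender A is cheaper by $33,506.40 − $32,669.44 = $836.96.

Lender A by $837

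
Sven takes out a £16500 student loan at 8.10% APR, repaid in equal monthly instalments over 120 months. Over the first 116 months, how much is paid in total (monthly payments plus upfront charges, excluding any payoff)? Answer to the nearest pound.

£23,323

At 8.10% the monthly rate is 0.0067500, so the payment is 16,500 × 0.0067500 / (1 − 1.0067500^−120) = £201.06.
Total outlay = 116 × £201.06 = £23,322.96.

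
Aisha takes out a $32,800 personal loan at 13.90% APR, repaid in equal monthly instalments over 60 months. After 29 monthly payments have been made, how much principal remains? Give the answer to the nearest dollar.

$19,738

With monthly rate i = 13.9%/12 = 0.0115833, the balance after k of n payments is P · [(1+i)^n − (1+i)^k] / [(1+i)^n − 1].
(1+0.0115833)^60 = 1.99572144 and (1+0.0115833)^29 = 1.39652365, so the balance is 32,800 × (1.99572144 − 1.39652365) / (1.99572144 − 1) = $19,738.14.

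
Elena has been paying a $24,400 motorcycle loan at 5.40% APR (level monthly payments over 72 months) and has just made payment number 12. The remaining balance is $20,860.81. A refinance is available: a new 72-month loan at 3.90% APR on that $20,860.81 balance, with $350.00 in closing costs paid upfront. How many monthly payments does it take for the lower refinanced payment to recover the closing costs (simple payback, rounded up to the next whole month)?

Current payment = 24,400 × 5.4%/12 / (1 − (1+0.0045000)^−72) = $397.50.
Refinanced payment = 20,860.81 × 0.0032500 / (1 − (1+0.0032500)^−72) = $325.42.
Monthly savings = $397.50 − $325.42 = $72.08.
Break-even = $350.00 / $72.08 = 4.86 → 5 months.

5 months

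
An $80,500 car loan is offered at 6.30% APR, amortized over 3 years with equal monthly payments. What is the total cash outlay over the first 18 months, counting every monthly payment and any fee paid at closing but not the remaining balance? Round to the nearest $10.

At 6.30% the monthly rate is 0.0052500, so the payment is 80,500 × 0.0052500 / (1 − 1.0052500^−36) = $2,459.92.
Total outlay = 18 × $2,459.92 = $44,278.56.

$44,280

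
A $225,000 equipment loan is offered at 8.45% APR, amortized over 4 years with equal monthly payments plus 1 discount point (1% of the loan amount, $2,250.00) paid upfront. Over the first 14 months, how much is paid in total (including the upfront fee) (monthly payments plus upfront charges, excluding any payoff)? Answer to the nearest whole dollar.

At 8.45% the monthly rate is 0.0070417, so the payment is 225,000 × 0.0070417 / (1 − 1.0070417^−48) = $5,540.56.
Total outlay = 14 × $5,540.56 + $2,250.00 = $79,817.84.

$79,818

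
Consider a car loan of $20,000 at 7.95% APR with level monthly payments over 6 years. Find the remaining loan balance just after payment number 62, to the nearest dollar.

$3,377

With monthly rate i = 7.95%/12 = 0.0066250, the balance after k of n payments is P · [(1+i)^n − (1+i)^k] / [(1+i)^n − 1].
(1+0.0066250)^72 = 1.60870078 and (1+0.0066250)^62 = 1.50590699, so the balance is 20,000 × (1.60870078 − 1.50590699) / (1.60870078 − 1) = $3,377.48.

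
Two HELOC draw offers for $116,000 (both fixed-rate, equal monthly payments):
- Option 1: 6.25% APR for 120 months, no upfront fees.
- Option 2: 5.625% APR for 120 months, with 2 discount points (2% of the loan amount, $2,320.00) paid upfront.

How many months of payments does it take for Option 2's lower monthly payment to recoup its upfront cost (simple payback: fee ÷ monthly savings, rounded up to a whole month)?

Option 1: monthly rate = 6.25%/12 = 0.0052083; payment = 116,000 × 0.0052083 / (1 − (1+0.0052083)^−120) = $1,302.45.
Option 2: monthly rate = 5.625%/12 = 0.0046875; payment = 116,000 × 0.0046875 / (1 − (1+0.0046875)^−120) = $1,266.10.
Monthly savings = $1,302.45 − $1,266.10 = $36.35.
Break-even = $2,320.00 / $36.35 = 63.82 → 64 months.

64 months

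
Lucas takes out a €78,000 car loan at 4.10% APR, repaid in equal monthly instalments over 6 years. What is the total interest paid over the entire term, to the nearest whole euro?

€10,119

At 4.10% the monthly rate is 0.0034167, so the payment is 78,000 × 0.0034167 / (1 − 1.0034167^−72) = €1,223.88.
Total paid = 72 × €1,223.88 = €88,119.36; interest = €88,119.36 − €78,000 = €10,119.36.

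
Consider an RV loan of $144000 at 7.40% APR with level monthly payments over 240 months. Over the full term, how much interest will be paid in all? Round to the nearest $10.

$132,300

Monthly rate = 7.4%/12 = 0.0061667; payment = 144,000 × 0.0061667 / (1 − (1+0.0061667)^−240) = $1,151.27.
Total paid = 240 × $1,151.27 = $276,304.80; interest = $276,304.80 − $144,000 = $132,304.80.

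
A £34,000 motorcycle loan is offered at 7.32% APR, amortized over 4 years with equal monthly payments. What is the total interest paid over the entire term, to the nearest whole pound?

Monthly rate = 7.32%/12 = 0.0061000; payment = 34,000 × 0.0061000 / (1 − (1+0.0061000)^−48) = £819.23.
Total paid = 48 × £819.23 = £39,323.04; interest = £39,323.04 − £34,000 = £5,323.04.

£5,323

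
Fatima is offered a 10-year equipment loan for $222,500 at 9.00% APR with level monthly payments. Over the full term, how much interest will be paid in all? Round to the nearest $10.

At 9.00% the monthly rate is 0.0075000, so the payment is 222,500 × 0.0075000 / (1 − 1.0075000^−120) = $2,818.54.
Total paid = 120 × $2,818.54 = $338,224.80; interest = $338,224.80 − $222,500 = $115,724.80.

$115,720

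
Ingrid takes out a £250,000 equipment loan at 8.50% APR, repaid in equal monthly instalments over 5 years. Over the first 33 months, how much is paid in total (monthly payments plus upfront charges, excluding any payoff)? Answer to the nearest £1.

At 8.50% the monthly rate is 0.0070833, so the payment is 250,000 × 0.0070833 / (1 − 1.0070833^−60) = £5,129.13.
Total outlay = 33 × £5,129.13 = £169,261.29.

£169,261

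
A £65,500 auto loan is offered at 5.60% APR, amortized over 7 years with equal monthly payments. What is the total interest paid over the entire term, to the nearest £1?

£13,825

Monthly rate = 5.6%/12 = 0.0046667; payment = 65,500 × 0.0046667 / (1 − (1+0.0046667)^−84) = £944.35.
Total paid = 84 × £944.35 = £79,325.40; interest = £79,325.40 − £65,500 = £13,825.40.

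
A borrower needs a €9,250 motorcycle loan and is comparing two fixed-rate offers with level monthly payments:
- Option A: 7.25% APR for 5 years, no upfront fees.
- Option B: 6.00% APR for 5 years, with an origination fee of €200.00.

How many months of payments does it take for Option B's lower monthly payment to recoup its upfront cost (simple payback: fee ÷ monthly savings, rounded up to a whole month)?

37 months

Option A: monthly rate = 7.25%/12 = 0.0060417; payment = 9,250 × 0.0060417 / (1 − (1+0.0060417)^−60) = €184.25.
Option B: monthly rate = 6%/12 = 0.0050000; payment = 9,250 × 0.0050000 / (1 − (1+0.0050000)^−60) = €178.83.
Monthly savings = €184.25 − €178.83 = €5.42.
Break-even = €200.00 / €5.42 = 36.90 → 37 months.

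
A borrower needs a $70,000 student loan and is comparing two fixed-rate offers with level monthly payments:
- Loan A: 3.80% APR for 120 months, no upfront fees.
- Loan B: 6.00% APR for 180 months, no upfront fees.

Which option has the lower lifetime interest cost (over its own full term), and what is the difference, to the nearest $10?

Loan A by $22,080

Loan A: monthly rate = 3.8%/12 = 0.0031667; payment = 70,000 × 0.0031667 / (1 − (1+0.0031667)^−120) = $702.08.
Total interest on Loan A = 120 × $702.08 − $70,000 = $14,249.60.
Loan B: at 6.00% the monthly rate is 0.0050000, so the payment is 70,000 × 0.0050000 / (1 − 1.0050000^−180) = $590.70.
Total interest on Loan B = 180 × $590.70 − $70,000 = $36,326.00.
Loan A is lower by $22,076.40.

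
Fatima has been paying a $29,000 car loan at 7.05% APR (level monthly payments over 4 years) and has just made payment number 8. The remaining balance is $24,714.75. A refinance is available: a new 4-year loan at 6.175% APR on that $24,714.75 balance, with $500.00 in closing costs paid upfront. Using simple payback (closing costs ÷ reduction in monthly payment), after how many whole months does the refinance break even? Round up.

5 months

Current payment = 29,000 × 7.05%/12 / (1 − (1+0.0058750)^−48) = $695.11.
Refinanced payment = 24,714.75 × 0.0051458 / (1 − (1+0.0051458)^−48) = $582.41.
Monthly savings = $695.11 − $582.41 = $112.70.
Break-even = $500.00 / $112.70 = 4.44 → 5 months.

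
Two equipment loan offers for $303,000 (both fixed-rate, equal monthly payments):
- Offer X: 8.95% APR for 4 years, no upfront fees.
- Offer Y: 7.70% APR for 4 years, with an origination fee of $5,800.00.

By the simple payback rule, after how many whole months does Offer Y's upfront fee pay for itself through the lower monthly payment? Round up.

33 months

Offer X: at 8.95% the monthly rate is 0.0074583, so the payment is 303,000 × 0.0074583 / (1 − 1.0074583^−48) = $7,532.98.
Offer Y: at 7.70% the monthly rate is 0.0064167, so the payment is 303,000 × 0.0064167 / (1 − 1.0064167^−48) = $7,354.52.
Monthly savings = $7,532.98 − $7,354.52 = $178.46.
Break-even = $5,800.00 / $178.46 = 32.50 → 33 months.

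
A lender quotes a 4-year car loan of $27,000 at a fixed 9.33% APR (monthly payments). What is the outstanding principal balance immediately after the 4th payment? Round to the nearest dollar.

$25,113

With monthly rate i = 9.33%/12 = 0.0077750, the balance after k of n payments is P · [(1+i)^n − (1+i)^k] / [(1+i)^n − 1].
(1+0.0077750)^48 = 1.45028003 and (1+0.0077750)^4 = 1.03146459, so the balance is 27,000 × (1.45028003 − 1.03146459) / (1.45028003 − 1) = $25,113.30.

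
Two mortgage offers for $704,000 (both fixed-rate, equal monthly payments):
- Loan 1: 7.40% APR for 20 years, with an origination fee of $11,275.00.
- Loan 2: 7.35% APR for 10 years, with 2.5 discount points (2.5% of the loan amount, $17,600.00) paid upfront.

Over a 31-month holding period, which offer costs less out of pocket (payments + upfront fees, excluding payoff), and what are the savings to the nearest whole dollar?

Loan 1: at 7.40% the monthly rate is 0.0061667, so the payment is 704,000 × 0.0061667 / (1 − 1.0061667^−240) = $5,628.41.
Loan 2: at 7.35% the monthly rate is 0.0061250, so the payment is 704,000 × 0.0061250 / (1 − 1.0061250^−120) = $8,301.59.
Over 31 months: Loan 1 costs 31 × $5,628.41 + $11,275.00 = $185,755.71; Loan 2 costs 31 × $8,301.59 + $17,600.00 = $274,949.29.
Loan 1 is cheaper by $274,949.29 − $185,755.71 = $89,193.58.

Loan 1 by $89,194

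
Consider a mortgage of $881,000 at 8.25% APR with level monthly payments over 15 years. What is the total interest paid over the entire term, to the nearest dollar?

Monthly rate = 8.25%/12 = 0.0068750; payment = 881,000 × 0.0068750 / (1 − (1+0.0068750)^−180) = $8,546.94.
Total paid = 180 × $8,546.94 = $1,538,449.20; interest = $1,538,449.20 − $881,000 = $657,449.20.

$657,449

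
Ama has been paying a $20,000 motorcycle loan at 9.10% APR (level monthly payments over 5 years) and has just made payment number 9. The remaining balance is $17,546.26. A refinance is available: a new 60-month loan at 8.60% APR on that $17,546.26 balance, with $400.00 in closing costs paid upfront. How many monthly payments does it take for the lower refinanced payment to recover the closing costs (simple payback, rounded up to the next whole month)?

8 months

Current payment = 20,000 × 9.1%/12 / (1 − (1+0.0075833)^−60) = $416.14.
Refinanced payment = 17,546.26 × 0.0071667 / (1 − (1+0.0071667)^−60) = $360.83.
Monthly savings = $416.14 − $360.83 = $55.31.
Break-even = $400.00 / $55.31 = 7.23 → 8 months.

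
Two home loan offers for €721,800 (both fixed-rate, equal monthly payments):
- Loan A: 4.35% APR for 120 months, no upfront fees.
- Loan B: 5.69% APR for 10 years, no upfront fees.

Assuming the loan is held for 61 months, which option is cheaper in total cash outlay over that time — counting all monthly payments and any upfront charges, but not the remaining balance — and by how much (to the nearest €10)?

Loan A by €28,850

Loan A: at 4.35% the monthly rate is 0.0036250, so the payment is 721,800 × 0.0036250 / (1 − 1.0036250^−120) = €7,428.54.
Loan B: at 5.69% the monthly rate is 0.0047417, so the payment is 721,800 × 0.0047417 / (1 − 1.0047417^−120) = €7,901.56.
Over 61 months: Loan A costs 61 × €7,428.54 = €453,140.94; Loan B costs 61 × €7,901.56 = €481,995.16.
Loan A is cheaper by €481,995.16 − €453,140.94 = €28,854.22.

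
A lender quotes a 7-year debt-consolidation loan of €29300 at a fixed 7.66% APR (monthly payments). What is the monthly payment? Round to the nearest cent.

€451.73

At 7.66% the monthly rate is 0.0063833, so the payment is 29,300 × 0.0063833 / (1 − 1.0063833^−84) = €451.73.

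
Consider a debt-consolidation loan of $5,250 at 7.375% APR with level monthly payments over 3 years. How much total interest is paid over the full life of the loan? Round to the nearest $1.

$618

Monthly rate = 7.375%/12 = 0.0061458; payment = 5,250 × 0.0061458 / (1 − (1+0.0061458)^−36) = $163.01.
Total paid = 36 × $163.01 = $5,868.36; interest = $5,868.36 − $5,250 = $618.36.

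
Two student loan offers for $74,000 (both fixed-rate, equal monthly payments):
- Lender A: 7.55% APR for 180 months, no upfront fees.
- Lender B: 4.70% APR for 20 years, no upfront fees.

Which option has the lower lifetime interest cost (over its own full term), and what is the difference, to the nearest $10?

Lender A: monthly rate = 7.55%/12 = 0.0062917; payment = 74,000 × 0.0062917 / (1 − (1+0.0062917)^−180) = $688.09.
Total interest on Lender A = 180 × $688.09 − $74,000 = $49,856.20.
Lender B: at 4.70% the monthly rate is 0.0039167, so the payment is 74,000 × 0.0039167 / (1 − 1.0039167^−240) = $476.19.
Total interest on Lender B = 240 × $476.19 − $74,000 = $40,285.60.
Lender B is lower by $9,570.60.

Lender B by $9,570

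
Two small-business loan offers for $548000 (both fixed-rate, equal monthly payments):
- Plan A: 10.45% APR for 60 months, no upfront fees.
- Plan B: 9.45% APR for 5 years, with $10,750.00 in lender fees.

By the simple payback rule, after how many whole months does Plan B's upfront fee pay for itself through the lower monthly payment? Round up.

40 months

Plan A: monthly rate = 10.45%/12 = 0.0087083; payment = 548,000 × 0.0087083 / (1 − (1+0.0087083)^−60) = $11,765.09.
Plan B: at 9.45% the monthly rate is 0.0078750, so the payment is 548,000 × 0.0078750 / (1 − 1.0078750^−60) = $11,495.63.
Monthly savings = $11,765.09 − $11,495.63 = $269.46.
Break-even = $10,750.00 / $269.46 = 39.89 → 40 months.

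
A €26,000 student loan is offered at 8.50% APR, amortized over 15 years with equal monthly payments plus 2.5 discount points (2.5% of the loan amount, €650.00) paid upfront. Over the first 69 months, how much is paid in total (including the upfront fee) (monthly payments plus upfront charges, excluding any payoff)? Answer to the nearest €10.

€18,320

At 8.50% the monthly rate is 0.0070833, so the payment is 26,000 × 0.0070833 / (1 − 1.0070833^−180) = €256.03.
Total outlay = 69 × €256.03 + €650.00 = €18,316.07.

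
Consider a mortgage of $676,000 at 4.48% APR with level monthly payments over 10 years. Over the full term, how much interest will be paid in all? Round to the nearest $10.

$163,930

Monthly rate = 4.48%/12 = 0.0037333; payment = 676,000 × 0.0037333 / (1 − (1+0.0037333)^−120) = $6,999.44.
Total paid = 120 × $6,999.44 = $839,932.80; interest = $839,932.80 − $676,000 = $163,932.80.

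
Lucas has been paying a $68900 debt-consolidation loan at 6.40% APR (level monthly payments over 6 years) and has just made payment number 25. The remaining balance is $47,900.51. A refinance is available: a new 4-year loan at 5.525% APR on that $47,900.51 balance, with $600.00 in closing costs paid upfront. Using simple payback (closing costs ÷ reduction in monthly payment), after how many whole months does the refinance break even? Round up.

15 months

Current payment = 68,900 × 6.4%/12 / (1 − (1+0.0053333)^−72) = $1,154.93.
Refinanced payment = 47,900.51 × 0.0046042 / (1 − (1+0.0046042)^−48) = $1,114.54.
Monthly savings = $1,154.93 − $1,114.54 = $40.39.
Break-even = $600.00 / $40.39 = 14.86 → 15 months.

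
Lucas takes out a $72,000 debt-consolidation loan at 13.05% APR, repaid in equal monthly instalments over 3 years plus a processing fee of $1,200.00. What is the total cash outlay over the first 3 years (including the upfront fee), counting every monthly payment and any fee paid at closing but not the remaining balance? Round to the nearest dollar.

$88,597

At 13.05% the monthly rate is 0.0108750, so the payment is 72,000 × 0.0108750 / (1 − 1.0108750^−36) = $2,427.70.
Total outlay = 36 × $2,427.70 + $1,200.00 = $88,597.20.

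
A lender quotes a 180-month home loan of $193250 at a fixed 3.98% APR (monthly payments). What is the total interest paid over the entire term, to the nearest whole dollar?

Monthly rate = 3.98%/12 = 0.0033167; payment = 193,250 × 0.0033167 / (1 − (1+0.0033167)^−180) = $1,427.51.
Total paid = 180 × $1,427.51 = $256,951.80; interest = $256,951.80 − $193,250 = $63,701.80.

$63,702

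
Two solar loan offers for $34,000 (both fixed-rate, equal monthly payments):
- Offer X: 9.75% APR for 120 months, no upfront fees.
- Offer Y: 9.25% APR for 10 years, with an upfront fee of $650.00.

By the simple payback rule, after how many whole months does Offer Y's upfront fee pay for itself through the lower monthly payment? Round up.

Offer X: at 9.75% the monthly rate is 0.0081250, so the payment is 34,000 × 0.0081250 / (1 − 1.0081250^−120) = $444.62.
Offer Y: at 9.25% the monthly rate is 0.0077083, so the payment is 34,000 × 0.0077083 / (1 − 1.0077083^−120) = $435.31.
Monthly savings = $444.62 − $435.31 = $9.31.
Break-even = $650.00 / $9.31 = 69.82 → 70 months.

70 months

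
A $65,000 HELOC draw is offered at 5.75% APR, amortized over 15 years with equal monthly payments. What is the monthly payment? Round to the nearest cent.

$539.77

At 5.75% the monthly rate is 0.0047917, so the payment is 65,000 × 0.0047917 / (1 − 1.0047917^−180) = $539.77.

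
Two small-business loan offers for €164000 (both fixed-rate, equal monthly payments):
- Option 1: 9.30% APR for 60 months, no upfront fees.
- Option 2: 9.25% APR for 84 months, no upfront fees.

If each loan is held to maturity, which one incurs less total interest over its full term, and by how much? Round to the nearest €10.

Option 1 by €17,700

Option 1: at 9.30% the monthly rate is 0.0077500, so the payment is 164,000 × 0.0077500 / (1 − 1.0077500^−60) = €3,428.30.
Total interest on Option 1 = 60 × €3,428.30 − €164,000 = €41,698.00.
Option 2: monthly rate = 9.25%/12 = 0.0077083; payment = 164,000 × 0.0077083 / (1 − (1+0.0077083)^−84) = €2,659.46.
Total interest on Option 2 = 84 × €2,659.46 − €164,000 = €59,394.64.
Option 1 is lower by €17,696.64.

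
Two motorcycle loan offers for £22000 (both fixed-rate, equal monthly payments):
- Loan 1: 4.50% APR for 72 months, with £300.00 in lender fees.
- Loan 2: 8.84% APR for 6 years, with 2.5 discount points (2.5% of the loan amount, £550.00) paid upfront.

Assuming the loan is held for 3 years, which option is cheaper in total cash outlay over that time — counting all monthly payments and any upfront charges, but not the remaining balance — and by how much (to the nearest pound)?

Loan 1: monthly rate = 4.5%/12 = 0.0037500; payment = 22,000 × 0.0037500 / (1 − (1+0.0037500)^−72) = £349.23.
Loan 2: monthly rate = 8.84%/12 = 0.0073667; payment = 22,000 × 0.0073667 / (1 − (1+0.0073667)^−72) = £394.82.
Over 36 months: Loan 1 costs 36 × £349.23 + £300.00 = £12,872.28; Loan 2 costs 36 × £394.82 + £550.00 = £14,763.52.
Loan 1 is cheaper by £14,763.52 − £12,872.28 = £1,891.24.

Loan 1 by £1,891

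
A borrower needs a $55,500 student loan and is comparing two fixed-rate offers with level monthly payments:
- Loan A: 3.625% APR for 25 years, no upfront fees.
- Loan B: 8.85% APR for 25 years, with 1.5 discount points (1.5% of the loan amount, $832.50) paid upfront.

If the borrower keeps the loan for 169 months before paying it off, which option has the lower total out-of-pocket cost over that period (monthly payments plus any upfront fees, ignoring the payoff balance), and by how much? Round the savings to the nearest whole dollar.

Loan A by $30,997

Loan A: monthly rate = 3.625%/12 = 0.0030208; payment = 55,500 × 0.0030208 / (1 − (1+0.0030208)^−300) = $281.58.
Loan B: monthly rate = 8.85%/12 = 0.0073750; payment = 55,500 × 0.0073750 / (1 − (1+0.0073750)^−300) = $460.07.
Over 169 months: Loan A costs 169 × $281.58 = $47,587.02; Loan B costs 169 × $460.07 + $832.50 = $78,584.33.
Loan A is cheaper by $78,584.33 − $47,587.02 = $30,997.31.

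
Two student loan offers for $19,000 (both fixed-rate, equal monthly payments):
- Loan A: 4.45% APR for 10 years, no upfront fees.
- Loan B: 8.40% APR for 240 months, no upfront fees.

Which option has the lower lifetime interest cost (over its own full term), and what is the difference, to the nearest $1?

Loan A by $15,710

Loan A: at 4.45% the monthly rate is 0.0037083, so the payment is 19,000 × 0.0037083 / (1 − 1.0037083^−120) = $196.46.
Total interest on Loan A = 120 × $196.46 − $19,000 = $4,575.20.
Loan B: monthly rate = 8.4%/12 = 0.0070000; payment = 19,000 × 0.0070000 / (1 − (1+0.0070000)^−240) = $163.69.
Total interest on Loan B = 240 × $163.69 − $19,000 = $20,285.60.
Loan A is lower by $15,710.40.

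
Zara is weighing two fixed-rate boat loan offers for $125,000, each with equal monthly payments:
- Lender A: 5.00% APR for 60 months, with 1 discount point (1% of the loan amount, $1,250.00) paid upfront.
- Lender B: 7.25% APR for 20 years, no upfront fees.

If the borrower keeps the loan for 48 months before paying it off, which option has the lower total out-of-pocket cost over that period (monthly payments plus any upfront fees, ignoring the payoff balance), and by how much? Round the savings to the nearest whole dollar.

Lender A: monthly rate = 5%/12 = 0.0041667; payment = 125,000 × 0.0041667 / (1 − (1+0.0041667)^−60) = $2,358.90.
Lender B: monthly rate = 7.25%/12 = 0.0060417; payment = 125,000 × 0.0060417 / (1 − (1+0.0060417)^−240) = $987.97.
Over 48 months: Lender A costs 48 × $2,358.90 + $1,250.00 = $114,477.20; Lender B costs 48 × $987.97 = $47,422.56.
Lender B is cheaper by $114,477.20 − $47,422.56 = $67,054.64.

Lender B by $67,055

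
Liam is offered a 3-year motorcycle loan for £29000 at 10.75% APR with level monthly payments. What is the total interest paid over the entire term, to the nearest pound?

At 10.75% the monthly rate is 0.0089583, so the payment is 29,000 × 0.0089583 / (1 − 1.0089583^−36) = £945.99.
Total paid = 36 × £945.99 = £34,055.64; interest = £34,055.64 − £29,000 = £5,055.64.

£5,056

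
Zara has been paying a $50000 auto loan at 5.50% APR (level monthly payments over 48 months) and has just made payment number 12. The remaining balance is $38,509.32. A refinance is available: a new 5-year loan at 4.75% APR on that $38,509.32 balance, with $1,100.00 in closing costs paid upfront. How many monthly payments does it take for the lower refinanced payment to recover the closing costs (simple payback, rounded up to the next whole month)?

3 months

Current payment = 50,000 × 5.5%/12 / (1 − (1+0.0045833)^−48) = $1,162.82.
Refinanced payment = 38,509.32 × 0.0039583 / (1 − (1+0.0039583)^−60) = $722.32.
Monthly savings = $1,162.82 − $722.32 = $440.50.
Break-even = $1,100.00 / $440.50 = 2.50 → 3 months.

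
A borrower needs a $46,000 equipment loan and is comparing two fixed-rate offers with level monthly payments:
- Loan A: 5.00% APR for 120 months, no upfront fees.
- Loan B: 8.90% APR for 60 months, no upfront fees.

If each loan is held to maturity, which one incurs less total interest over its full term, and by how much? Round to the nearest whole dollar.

Loan A: at 5.00% the monthly rate is 0.0041667, so the payment is 46,000 × 0.0041667 / (1 − 1.0041667^−120) = $487.90.
Total interest on Loan A = 120 × $487.90 − $46,000 = $12,548.00.
Loan B: at 8.90% the monthly rate is 0.0074167, so the payment is 46,000 × 0.0074167 / (1 − 1.0074167^−60) = $952.65.
Total interest on Loan B = 60 × $952.65 − $46,000 = $11,159.00.
Loan B is lower by $1,389.00.

Loan B by $1,389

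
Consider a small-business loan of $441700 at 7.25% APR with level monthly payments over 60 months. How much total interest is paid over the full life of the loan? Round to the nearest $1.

Monthly rate = 7.25%/12 = 0.0060417; payment = 441,700 × 0.0060417 / (1 − (1+0.0060417)^−60) = $8,798.38.
Total paid = 60 × $8,798.38 = $527,902.80; interest = $527,902.80 − $441,700 = $86,202.80.

$86,203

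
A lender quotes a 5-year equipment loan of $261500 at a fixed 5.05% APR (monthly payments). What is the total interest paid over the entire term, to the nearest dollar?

Monthly rate = 5.05%/12 = 0.0042083; payment = 261,500 × 0.0042083 / (1 − (1+0.0042083)^−60) = $4,940.82.
Total paid = 60 × $4,940.82 = $296,449.20; interest = $296,449.20 − $261,500 = $34,949.20.

$34,949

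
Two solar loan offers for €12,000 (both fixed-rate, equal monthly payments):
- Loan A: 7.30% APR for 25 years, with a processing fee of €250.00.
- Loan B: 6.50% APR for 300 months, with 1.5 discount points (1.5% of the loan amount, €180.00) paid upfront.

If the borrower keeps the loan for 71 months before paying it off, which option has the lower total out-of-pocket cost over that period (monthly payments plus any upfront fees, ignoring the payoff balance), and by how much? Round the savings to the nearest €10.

Loan B by €500

Loan A: monthly rate = 7.3%/12 = 0.0060833; payment = 12,000 × 0.0060833 / (1 − (1+0.0060833)^−300) = €87.12.
Loan B: at 6.50% the monthly rate is 0.0054167, so the payment is 12,000 × 0.0054167 / (1 − 1.0054167^−300) = €81.02.
Over 71 months: Loan A costs 71 × €87.12 + €250.00 = €6,435.52; Loan B costs 71 × €81.02 + €180.00 = €5,932.42.
Loan B is cheaper by €6,435.52 − €5,932.42 = €503.10.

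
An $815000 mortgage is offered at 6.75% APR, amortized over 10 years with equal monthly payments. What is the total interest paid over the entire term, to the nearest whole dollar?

At 6.75% the monthly rate is 0.0056250, so the payment is 815,000 × 0.0056250 / (1 − 1.0056250^−120) = $9,358.17.
Total paid = 120 × $9,358.17 = $1,122,980.40; interest = $1,122,980.40 − $815,000 = $307,980.40.

$307,980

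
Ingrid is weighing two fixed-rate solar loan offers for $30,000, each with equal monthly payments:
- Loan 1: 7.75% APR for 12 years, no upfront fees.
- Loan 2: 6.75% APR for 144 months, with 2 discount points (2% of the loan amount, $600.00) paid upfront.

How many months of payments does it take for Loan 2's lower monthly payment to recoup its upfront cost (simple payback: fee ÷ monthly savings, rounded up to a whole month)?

38 months

Loan 1: at 7.75% the monthly rate is 0.0064583, so the payment is 30,000 × 0.0064583 / (1 − 1.0064583^−144) = $320.64.
Loan 2: monthly rate = 6.75%/12 = 0.0056250; payment = 30,000 × 0.0056250 / (1 − (1+0.0056250)^−144) = $304.53.
Monthly savings = $320.64 − $304.53 = $16.11.
Break-even = $600.00 / $16.11 = 37.24 → 38 months.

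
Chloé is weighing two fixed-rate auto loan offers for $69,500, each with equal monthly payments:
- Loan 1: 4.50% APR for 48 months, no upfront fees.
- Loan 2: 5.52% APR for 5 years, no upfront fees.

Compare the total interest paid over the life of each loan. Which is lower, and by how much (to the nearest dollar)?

Loan 1 by $3,618

Loan 1: at 4.50% the monthly rate is 0.0037500, so the payment is 69,500 × 0.0037500 / (1 − 1.0037500^−48) = $1,584.84.
Total interest on Loan 1 = 48 × $1,584.84 − $69,500 = $6,572.32.
Loan 2: at 5.52% the monthly rate is 0.0046000, so the payment is 69,500 × 0.0046000 / (1 − 1.0046000^−60) = $1,328.17.
Total interest on Loan 2 = 60 × $1,328.17 − $69,500 = $10,190.20.
Loan 1 is lower by $3,617.88.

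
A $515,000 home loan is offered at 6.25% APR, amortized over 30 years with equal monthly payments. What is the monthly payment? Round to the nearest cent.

$3,170.94

Monthly rate = 6.25%/12 = 0.0052083; payment = 515,000 × 0.0052083 / (1 − (1+0.0052083)^−360) = $3,170.94.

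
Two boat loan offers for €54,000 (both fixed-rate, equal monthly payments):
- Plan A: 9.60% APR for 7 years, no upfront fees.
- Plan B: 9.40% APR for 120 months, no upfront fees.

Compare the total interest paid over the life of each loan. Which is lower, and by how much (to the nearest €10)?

Plan A: at 9.60% the monthly rate is 0.0080000, so the payment is 54,000 × 0.0080000 / (1 − 1.0080000^−84) = €885.34.
Total interest on Plan A = 84 × €885.34 − €54,000 = €20,368.56.
Plan B: monthly rate = 9.4%/12 = 0.0078333; payment = 54,000 × 0.0078333 / (1 − (1+0.0078333)^−120) = €695.79.
Total interest on Plan B = 120 × €695.79 − €54,000 = €29,494.80.
Plan A is lower by €9,126.24.

Plan A by €9,130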